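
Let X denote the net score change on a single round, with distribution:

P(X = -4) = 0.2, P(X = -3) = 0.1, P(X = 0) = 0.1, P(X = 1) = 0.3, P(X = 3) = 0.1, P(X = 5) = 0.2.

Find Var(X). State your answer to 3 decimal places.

10.050

E[X] = (-4)(0.2) + (-3)(0.1) + (0)(0.1) + (1)(0.3) + (3)(0.1) + (5)(0.2) = 0.5
E[X²] = (-4)²(0.2) + (-3)²(0.1) + (0)²(0.1) + (1)²(0.3) + (3)²(0.1) + (5)²(0.2) = 10.3
Var(X) = E[X²] − (E[X])² = 10.3 − (0.5)² = 10.05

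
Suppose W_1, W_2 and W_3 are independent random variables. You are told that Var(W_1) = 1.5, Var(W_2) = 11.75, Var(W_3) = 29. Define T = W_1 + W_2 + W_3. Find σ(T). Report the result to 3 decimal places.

By independence, Var(T) = (1)²Var(W_1) + (1)²Var(W_2) + (1)²Var(W_3)
= (1)²·1.5 + (1)²·11.75 + (1)²·29 = 42.25
σ(T) = √42.25 ≈ 6.500

6.500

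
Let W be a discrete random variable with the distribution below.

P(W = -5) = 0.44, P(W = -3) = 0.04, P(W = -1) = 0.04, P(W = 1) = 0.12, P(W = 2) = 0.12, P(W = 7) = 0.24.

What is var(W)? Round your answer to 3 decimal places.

E[W] = (-5)(0.44) + (-3)(0.04) + (-1)(0.04) + (1)(0.12) + (2)(0.12) + (7)(0.24) = -0.32
E[W²] = (-5)²(0.44) + (-3)²(0.04) + (-1)²(0.04) + (1)²(0.12) + (2)²(0.12) + (7)²(0.24) = 23.76
var(W) = E[W²] − (E[W])² = 23.76 − (-0.32)² = 23.6576

23.658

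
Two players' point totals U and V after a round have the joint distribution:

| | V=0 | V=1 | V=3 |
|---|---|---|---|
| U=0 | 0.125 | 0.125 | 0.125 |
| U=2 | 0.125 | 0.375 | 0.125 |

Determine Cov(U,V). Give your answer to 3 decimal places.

-0.063

E[U] = 1.25,  E[V] = 1.25
E[UV] = 1.5
Cov(U,V) = E[UV] − E[U]E[V] = 1.5 − (1.25)(1.25) = -0.0625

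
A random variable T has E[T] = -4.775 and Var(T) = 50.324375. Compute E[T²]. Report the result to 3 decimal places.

73.125

E[T²] = Var(T) + (E[T])² = 50.324375 + (-4.775)² = 73.125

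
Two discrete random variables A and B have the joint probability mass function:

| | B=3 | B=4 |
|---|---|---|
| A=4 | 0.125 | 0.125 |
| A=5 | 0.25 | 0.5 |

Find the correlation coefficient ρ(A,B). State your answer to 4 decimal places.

0.1491

E[A] = 4.75,  E[B] = 3.625
E[AB] = 17.25
Cov(A,B) = E[AB] − E[A]E[B] = 17.25 − (4.75)(3.625) = 0.03125
Var(A) = 0.1875,  Var(B) = 0.234375
ρ = 0.03125 / √(0.1875·0.234375) ≈ 0.1491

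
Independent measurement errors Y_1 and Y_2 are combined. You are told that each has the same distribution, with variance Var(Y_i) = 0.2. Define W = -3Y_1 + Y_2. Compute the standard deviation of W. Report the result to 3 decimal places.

By independence, Var(W) = (-3)²Var(Y_1) + (1)²Var(Y_2)
= (-3)²·0.2 + (1)²·0.2 = 2
sd(W) = √2 ≈ 1.414

1.414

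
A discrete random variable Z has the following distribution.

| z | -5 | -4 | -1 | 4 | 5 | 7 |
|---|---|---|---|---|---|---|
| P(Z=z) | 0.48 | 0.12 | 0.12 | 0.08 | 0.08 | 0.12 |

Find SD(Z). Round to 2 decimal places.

4.60

E[Z] = (-5)(0.48) + (-4)(0.12) + (-1)(0.12) + (4)(0.08) + (5)(0.08) + (7)(0.12) = -1.44
E[Z²] = (-5)²(0.48) + (-4)²(0.12) + (-1)²(0.12) + (4)²(0.08) + (5)²(0.08) + (7)²(0.12) = 23.2
var(Z) = E[Z²] − (E[Z])² = 23.2 − (-1.44)² = 21.1264
SD(Z) = √21.1264 ≈ 4.60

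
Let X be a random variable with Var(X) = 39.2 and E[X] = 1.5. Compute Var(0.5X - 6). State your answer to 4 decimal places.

9.8000

Var(0.5X - 6) = (0.5)²·Var(X) = 0.25·39.2 = 9.8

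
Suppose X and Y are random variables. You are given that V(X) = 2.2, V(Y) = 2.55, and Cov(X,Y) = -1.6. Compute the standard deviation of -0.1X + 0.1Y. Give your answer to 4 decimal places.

0.2820

V(-0.1X + 0.1Y) = (-0.1)²·V(X) + (0.1)²·V(Y) + 2·(-0.1)·(0.1)·Cov(X,Y)
= 0.01·2.2 + 0.01·2.55 + -0.02·-1.6 = 0.0795
sd(-0.1X + 0.1Y) = √0.0795 ≈ 0.2820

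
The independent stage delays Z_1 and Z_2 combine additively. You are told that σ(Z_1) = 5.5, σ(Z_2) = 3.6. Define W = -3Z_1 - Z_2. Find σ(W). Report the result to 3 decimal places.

Var(Z_1) = 30.25, Var(Z_2) = 12.96
By independence, Var(W) = (-3)²Var(Z_1) + (-1)²Var(Z_2)
= (-3)²·30.25 + (-1)²·12.96 = 285.21
σ(W) = √285.21 ≈ 16.888

16.888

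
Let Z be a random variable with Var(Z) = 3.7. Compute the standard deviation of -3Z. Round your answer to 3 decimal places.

Var(-3Z) = (-3)²·3.7 = 33.3
σ(-3Z) = √33.3 ≈ 5.771

5.771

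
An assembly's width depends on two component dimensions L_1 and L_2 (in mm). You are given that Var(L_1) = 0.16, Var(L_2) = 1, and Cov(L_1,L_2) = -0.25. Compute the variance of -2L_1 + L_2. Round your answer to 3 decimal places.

2.640

Var(-2L_1 + L_2) = (-2)²·Var(L_1) + (1)²·Var(L_2) + 2·(-2)·(1)·Cov(L_1,L_2)
= 4·0.16 + 1·1 + -4·-0.25 = 2.64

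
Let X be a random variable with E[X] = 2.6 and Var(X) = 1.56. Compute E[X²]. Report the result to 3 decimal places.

8.320

E[X²] = Var(X) + (E[X])² = 1.56 + (2.6)² = 8.32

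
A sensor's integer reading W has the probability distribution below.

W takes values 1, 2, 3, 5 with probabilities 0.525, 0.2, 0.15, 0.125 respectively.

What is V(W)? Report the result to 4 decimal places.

1.8000

E[W] = (1)(0.525) + (2)(0.2) + (3)(0.15) + (5)(0.125) = 2
E[W²] = (1)²(0.525) + (2)²(0.2) + (3)²(0.15) + (5)²(0.125) = 5.8
V(W) = E[W²] − (E[W])² = 5.8 − (2)² = 1.8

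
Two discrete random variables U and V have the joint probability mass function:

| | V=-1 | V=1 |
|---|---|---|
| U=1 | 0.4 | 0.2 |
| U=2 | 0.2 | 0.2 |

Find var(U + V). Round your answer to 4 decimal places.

1.3600

E[U] = 1.4,  E[V] = -0.2,  E[UV] = -0.2
var(U) = 2.2 − (1.4)² = 0.24;  var(V) = 1 − (-0.2)² = 0.96
cov(U,V) = -0.2 − (1.4)(-0.2) = 0.08
var(U + V) = (1)²·0.24 + (1)²·0.96 + 2·(1)·(1)·0.08 = 1.36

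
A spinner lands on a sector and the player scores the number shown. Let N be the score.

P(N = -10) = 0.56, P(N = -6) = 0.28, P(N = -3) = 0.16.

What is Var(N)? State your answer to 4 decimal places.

7.3024

E[N] = (-10)(0.56) + (-6)(0.28) + (-3)(0.16) = -7.76
E[N²] = (-10)²(0.56) + (-6)²(0.28) + (-3)²(0.16) = 67.52
Var(N) = E[N²] − (E[N])² = 67.52 − (-7.76)² = 7.3024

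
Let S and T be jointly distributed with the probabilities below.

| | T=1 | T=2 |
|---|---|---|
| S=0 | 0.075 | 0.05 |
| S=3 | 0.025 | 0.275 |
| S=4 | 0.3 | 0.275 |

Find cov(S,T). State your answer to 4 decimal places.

0.0050

E[S] = 3.2,  E[T] = 1.6
E[ST] = 5.125
cov(S,T) = E[ST] − E[S]E[T] = 5.125 − (3.2)(1.6) = 0.005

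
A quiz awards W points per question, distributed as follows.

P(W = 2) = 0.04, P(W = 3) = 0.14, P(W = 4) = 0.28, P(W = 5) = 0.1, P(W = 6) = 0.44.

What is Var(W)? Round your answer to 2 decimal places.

E[W] = (2)(0.04) + (3)(0.14) + (4)(0.28) + (5)(0.1) + (6)(0.44) = 4.76
E[W²] = (2)²(0.04) + (3)²(0.14) + (4)²(0.28) + (5)²(0.1) + (6)²(0.44) = 24.24
Var(W) = E[W²] − (E[W])² = 24.24 − (4.76)² = 1.5824

1.58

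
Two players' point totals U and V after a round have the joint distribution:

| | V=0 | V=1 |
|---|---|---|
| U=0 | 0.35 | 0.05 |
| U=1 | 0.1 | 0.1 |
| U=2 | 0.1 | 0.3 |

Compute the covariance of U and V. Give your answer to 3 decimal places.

E[U] = 1,  E[V] = 0.45
E[UV] = 0.7
Cov(U,V) = E[UV] − E[U]E[V] = 0.7 − (1)(0.45) = 0.25

0.250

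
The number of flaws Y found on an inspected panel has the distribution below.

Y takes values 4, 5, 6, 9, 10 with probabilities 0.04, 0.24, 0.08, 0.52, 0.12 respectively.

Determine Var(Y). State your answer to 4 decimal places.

4.0416

E[Y] = (4)(0.04) + (5)(0.24) + (6)(0.08) + (9)(0.52) + (10)(0.12) = 7.72
E[Y²] = (4)²(0.04) + (5)²(0.24) + (6)²(0.08) + (9)²(0.52) + (10)²(0.12) = 63.64
Var(Y) = E[Y²] − (E[Y])² = 63.64 − (7.72)² = 4.0416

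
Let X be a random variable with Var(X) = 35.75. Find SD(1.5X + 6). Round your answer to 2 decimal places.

8.97

Var(1.5X + 6) = (1.5)²·35.75 = 80.4375
SD(1.5X + 6) = √80.4375 ≈ 8.97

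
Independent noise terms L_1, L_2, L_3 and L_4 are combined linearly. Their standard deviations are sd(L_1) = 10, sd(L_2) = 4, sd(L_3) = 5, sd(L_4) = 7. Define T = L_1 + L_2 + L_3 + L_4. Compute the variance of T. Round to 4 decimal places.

Var(L_1) = 100, Var(L_2) = 16, Var(L_3) = 25, Var(L_4) = 49
By independence, Var(T) = (1)²Var(L_1) + (1)²Var(L_2) + (1)²Var(L_3) + (1)²Var(L_4)
= (1)²·100 + (1)²·16 + (1)²·25 + (1)²·49 = 190

190.0000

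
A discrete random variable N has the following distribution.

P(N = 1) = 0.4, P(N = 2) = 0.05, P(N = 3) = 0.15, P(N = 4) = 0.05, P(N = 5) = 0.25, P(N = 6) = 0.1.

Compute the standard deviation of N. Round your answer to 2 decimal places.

E[N] = (1)(0.4) + (2)(0.05) + (3)(0.15) + (4)(0.05) + (5)(0.25) + (6)(0.1) = 3
E[N²] = (1)²(0.4) + (2)²(0.05) + (3)²(0.15) + (4)²(0.05) + (5)²(0.25) + (6)²(0.1) = 12.6
V(N) = E[N²] − (E[N])² = 12.6 − (3)² = 3.6
sd(N) = √3.6 ≈ 1.90

1.90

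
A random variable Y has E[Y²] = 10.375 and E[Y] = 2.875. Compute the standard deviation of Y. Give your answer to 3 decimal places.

1.452

Var(Y) = 10.375 − (2.875)² = 2.109375
σ(Y) = √2.109375 ≈ 1.452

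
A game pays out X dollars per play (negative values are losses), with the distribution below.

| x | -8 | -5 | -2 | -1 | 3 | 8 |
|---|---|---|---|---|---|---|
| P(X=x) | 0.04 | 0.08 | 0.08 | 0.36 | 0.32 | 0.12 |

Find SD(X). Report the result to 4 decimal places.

E[X] = (-8)(0.04) + (-5)(0.08) + (-2)(0.08) + (-1)(0.36) + (3)(0.32) + (8)(0.12) = 0.68
E[X²] = (-8)²(0.04) + (-5)²(0.08) + (-2)²(0.08) + (-1)²(0.36) + (3)²(0.32) + (8)²(0.12) = 15.8
Var(X) = E[X²] − (E[X])² = 15.8 − (0.68)² = 15.3376
SD(X) = √15.3376 ≈ 3.9163

3.9163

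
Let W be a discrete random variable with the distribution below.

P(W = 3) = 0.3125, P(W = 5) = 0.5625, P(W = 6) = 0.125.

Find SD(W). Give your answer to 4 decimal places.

E[W] = (3)(0.3125) + (5)(0.5625) + (6)(0.125) = 4.5
E[W²] = (3)²(0.3125) + (5)²(0.5625) + (6)²(0.125) = 21.375
Var(W) = E[W²] − (E[W])² = 21.375 − (4.5)² = 1.125
SD(W) = √1.125 ≈ 1.0607

1.0607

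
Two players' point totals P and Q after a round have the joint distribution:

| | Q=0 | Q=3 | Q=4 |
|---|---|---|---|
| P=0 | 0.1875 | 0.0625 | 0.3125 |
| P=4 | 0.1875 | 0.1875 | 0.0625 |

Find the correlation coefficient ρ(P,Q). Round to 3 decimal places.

-0.194

E[P] = 1.75,  E[Q] = 2.25
E[PQ] = 3.25
Cov(P,Q) = E[PQ] − E[P]E[Q] = 3.25 − (1.75)(2.25) = -0.6875
Var(P) = 3.9375,  Var(Q) = 3.1875
ρ = -0.6875 / √(3.9375·3.1875) ≈ -0.194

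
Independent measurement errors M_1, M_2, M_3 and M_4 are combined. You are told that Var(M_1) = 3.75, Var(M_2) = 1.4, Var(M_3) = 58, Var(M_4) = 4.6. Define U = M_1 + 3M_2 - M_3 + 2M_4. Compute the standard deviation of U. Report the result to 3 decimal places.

By independence, Var(U) = (1)²Var(M_1) + (3)²Var(M_2) + (-1)²Var(M_3) + (2)²Var(M_4)
= (1)²·3.75 + (3)²·1.4 + (-1)²·58 + (2)²·4.6 = 92.75
σ(U) = √92.75 ≈ 9.631

9.631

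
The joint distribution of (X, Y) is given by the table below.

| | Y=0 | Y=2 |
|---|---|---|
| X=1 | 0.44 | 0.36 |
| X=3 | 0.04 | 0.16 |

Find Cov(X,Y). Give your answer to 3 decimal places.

0.224

E[X] = 1.4,  E[Y] = 1.04
E[XY] = 1.68
Cov(X,Y) = E[XY] − E[X]E[Y] = 1.68 − (1.4)(1.04) = 0.224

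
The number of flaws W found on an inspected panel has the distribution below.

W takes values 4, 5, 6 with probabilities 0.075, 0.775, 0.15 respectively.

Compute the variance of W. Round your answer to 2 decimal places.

E[W] = (4)(0.075) + (5)(0.775) + (6)(0.15) = 5.075
E[W²] = (4)²(0.075) + (5)²(0.775) + (6)²(0.15) = 25.975
Var(W) = E[W²] − (E[W])² = 25.975 − (5.075)² = 0.219375

0.22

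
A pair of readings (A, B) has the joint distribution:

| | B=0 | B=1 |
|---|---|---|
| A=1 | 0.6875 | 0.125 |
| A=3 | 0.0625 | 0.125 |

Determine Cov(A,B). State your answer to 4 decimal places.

E[A] = 1.375,  E[B] = 0.25
E[AB] = 0.5
Cov(A,B) = E[AB] − E[A]E[B] = 0.5 − (1.375)(0.25) = 0.15625

0.1563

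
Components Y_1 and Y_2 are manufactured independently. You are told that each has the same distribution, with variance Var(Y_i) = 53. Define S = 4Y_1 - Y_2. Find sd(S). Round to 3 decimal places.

30.017

By independence, Var(S) = (4)²Var(Y_1) + (-1)²Var(Y_2)
= (4)²·53 + (-1)²·53 = 901
sd(S) = √901 ≈ 30.017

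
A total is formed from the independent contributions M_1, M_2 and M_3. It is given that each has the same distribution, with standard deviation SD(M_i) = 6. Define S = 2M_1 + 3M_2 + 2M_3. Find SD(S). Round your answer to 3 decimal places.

24.739

V(M_i) = (6)² = 36
By independence, V(S) = (2)²V(M_1) + (3)²V(M_2) + (2)²V(M_3)
= (2)²·36 + (3)²·36 + (2)²·36 = 612
SD(S) = √612 ≈ 24.739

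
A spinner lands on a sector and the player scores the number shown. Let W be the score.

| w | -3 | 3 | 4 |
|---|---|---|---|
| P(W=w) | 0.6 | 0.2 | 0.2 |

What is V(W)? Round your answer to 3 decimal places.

10.240

E[W] = (-3)(0.6) + (3)(0.2) + (4)(0.2) = -0.4
E[W²] = (-3)²(0.6) + (3)²(0.2) + (4)²(0.2) = 10.4
V(W) = E[W²] − (E[W])² = 10.4 − (-0.4)² = 10.24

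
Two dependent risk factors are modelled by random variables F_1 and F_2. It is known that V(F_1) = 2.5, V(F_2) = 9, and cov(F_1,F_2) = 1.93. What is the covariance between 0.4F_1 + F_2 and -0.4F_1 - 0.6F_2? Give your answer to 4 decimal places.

cov(0.4F_1 + F_2, -0.4F_1 - 0.6F_2) = (0.4)(-0.4)V(F_1) + (1)(-0.6)V(F_2) + [(0.4)(-0.6) + (1)(-0.4)]cov(F_1,F_2)
= -0.16·2.5 + -0.6·9 + -0.64·1.93 = -7.0352

-7.0352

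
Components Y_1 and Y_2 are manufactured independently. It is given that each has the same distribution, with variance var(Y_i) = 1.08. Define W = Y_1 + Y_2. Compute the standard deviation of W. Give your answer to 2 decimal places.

1.47

By independence, var(W) = (1)²var(Y_1) + (1)²var(Y_2)
= (1)²·1.08 + (1)²·1.08 = 2.16
sd(W) = √2.16 ≈ 1.47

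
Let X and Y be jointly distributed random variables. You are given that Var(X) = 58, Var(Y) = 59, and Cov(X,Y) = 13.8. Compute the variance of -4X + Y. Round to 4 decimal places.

Var(-4X + Y) = (-4)²·Var(X) + (1)²·Var(Y) + 2·(-4)·(1)·Cov(X,Y)
= 16·58 + 1·59 + -8·13.8 = 876.6

876.6000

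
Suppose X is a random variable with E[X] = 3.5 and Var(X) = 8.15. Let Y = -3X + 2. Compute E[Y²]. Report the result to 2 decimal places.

145.60

E[-3X + 2] = -3·3.5 + 2 = -8.5
Var(-3X + 2) = (-3)²·8.15 = 73.35
E[Y²] = Var(Y) + (E[Y])² = 73.35 + (-8.5)² = 145.6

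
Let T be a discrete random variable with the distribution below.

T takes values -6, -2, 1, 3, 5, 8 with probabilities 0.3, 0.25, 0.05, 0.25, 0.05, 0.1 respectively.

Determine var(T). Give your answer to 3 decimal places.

21.548

E[T] = (-6)(0.3) + (-2)(0.25) + (1)(0.05) + (3)(0.25) + (5)(0.05) + (8)(0.1) = -0.45
E[T²] = (-6)²(0.3) + (-2)²(0.25) + (1)²(0.05) + (3)²(0.25) + (5)²(0.05) + (8)²(0.1) = 21.75
var(T) = E[T²] − (E[T])² = 21.75 − (-0.45)² = 21.5475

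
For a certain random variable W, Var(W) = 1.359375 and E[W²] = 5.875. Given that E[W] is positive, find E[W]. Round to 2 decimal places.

(E[W])² = E[W²] − Var(W) = 5.875 − 1.359375 = 4.515625
E[W] = √4.515625 = 2.125

2.13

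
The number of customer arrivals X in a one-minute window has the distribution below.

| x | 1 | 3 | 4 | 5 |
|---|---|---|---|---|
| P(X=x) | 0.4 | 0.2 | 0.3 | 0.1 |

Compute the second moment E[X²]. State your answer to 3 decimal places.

9.500

E[X²] = (1)²(0.4) + (3)²(0.2) + (4)²(0.3) + (5)²(0.1) = 9.5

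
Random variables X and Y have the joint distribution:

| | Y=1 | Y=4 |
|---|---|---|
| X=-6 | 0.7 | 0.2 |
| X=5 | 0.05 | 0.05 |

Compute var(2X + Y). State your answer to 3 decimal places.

48.548

E[X] = -4.9,  E[Y] = 1.75,  E[XY] = -7.75
var(X) = 34.9 − (-4.9)² = 10.89;  var(Y) = 4.75 − (1.75)² = 1.6875
Cov(X,Y) = -7.75 − (-4.9)(1.75) = 0.825
var(2X + Y) = (2)²·10.89 + (1)²·1.6875 + 2·(2)·(1)·0.825 = 48.5475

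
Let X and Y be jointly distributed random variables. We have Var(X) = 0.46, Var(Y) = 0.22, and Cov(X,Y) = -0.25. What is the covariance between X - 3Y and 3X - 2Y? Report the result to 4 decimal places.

Cov(X - 3Y, 3X - 2Y) = (1)(3)Var(X) + (-3)(-2)Var(Y) + [(1)(-2) + (-3)(3)]Cov(X,Y)
= 3·0.46 + 6·0.22 + -11·-0.25 = 5.45

5.4500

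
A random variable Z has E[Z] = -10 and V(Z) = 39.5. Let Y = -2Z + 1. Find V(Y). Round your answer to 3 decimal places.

158.000

V(-2Z + 1) = (-2)²·V(Z) = 4·39.5 = 158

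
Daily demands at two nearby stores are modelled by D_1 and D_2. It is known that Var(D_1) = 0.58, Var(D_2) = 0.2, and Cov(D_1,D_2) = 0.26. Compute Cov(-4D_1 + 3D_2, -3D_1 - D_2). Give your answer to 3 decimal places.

5.060

Cov(-4D_1 + 3D_2, -3D_1 - D_2) = (-4)(-3)Var(D_1) + (3)(-1)Var(D_2) + [(-4)(-1) + (3)(-3)]Cov(D_1,D_2)
= 12·0.58 + -3·0.2 + -5·0.26 = 5.06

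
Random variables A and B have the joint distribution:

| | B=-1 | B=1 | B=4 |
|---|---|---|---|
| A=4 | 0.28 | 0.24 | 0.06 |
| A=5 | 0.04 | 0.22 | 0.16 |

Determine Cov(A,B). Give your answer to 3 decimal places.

0.392

E[A] = 4.42,  E[B] = 1.02
E[AB] = 4.9
Cov(A,B) = E[AB] − E[A]E[B] = 4.9 − (4.42)(1.02) = 0.3916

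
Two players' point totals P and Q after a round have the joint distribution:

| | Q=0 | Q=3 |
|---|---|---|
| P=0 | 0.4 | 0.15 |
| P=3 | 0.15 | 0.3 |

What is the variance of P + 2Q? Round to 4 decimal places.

E[P] = 1.35,  E[Q] = 1.35,  E[PQ] = 2.7
V(P) = 4.05 − (1.35)² = 2.2275;  V(Q) = 4.05 − (1.35)² = 2.2275
Cov(P,Q) = 2.7 − (1.35)(1.35) = 0.8775
V(P + 2Q) = (1)²·2.2275 + (2)²·2.2275 + 2·(1)·(2)·0.8775 = 14.6475

14.6475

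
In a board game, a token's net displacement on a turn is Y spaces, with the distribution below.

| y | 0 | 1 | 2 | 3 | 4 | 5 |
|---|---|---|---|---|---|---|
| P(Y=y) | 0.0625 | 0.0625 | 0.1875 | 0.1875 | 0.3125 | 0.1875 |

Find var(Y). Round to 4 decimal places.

E[Y] = (0)(0.0625) + (1)(0.0625) + (2)(0.1875) + (3)(0.1875) + (4)(0.3125) + (5)(0.1875) = 3.1875
E[Y²] = (0)²(0.0625) + (1)²(0.0625) + (2)²(0.1875) + (3)²(0.1875) + (4)²(0.3125) + (5)²(0.1875) = 12.1875
var(Y) = E[Y²] − (E[Y])² = 12.1875 − (3.1875)² = 2.02734375

2.0273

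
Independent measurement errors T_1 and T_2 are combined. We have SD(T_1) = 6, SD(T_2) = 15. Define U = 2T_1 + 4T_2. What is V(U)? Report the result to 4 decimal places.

V(T_1) = 36, V(T_2) = 225
By independence, V(U) = (2)²V(T_1) + (4)²V(T_2)
= (2)²·36 + (4)²·225 = 3744

3744.0000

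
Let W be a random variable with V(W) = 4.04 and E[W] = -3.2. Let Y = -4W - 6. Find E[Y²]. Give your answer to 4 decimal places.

E[-4W - 6] = -4·-3.2 − 6 = 6.8
V(-4W - 6) = (-4)²·4.04 = 64.64
E[Y²] = V(Y) + (E[Y])² = 64.64 + (6.8)² = 110.88

110.8800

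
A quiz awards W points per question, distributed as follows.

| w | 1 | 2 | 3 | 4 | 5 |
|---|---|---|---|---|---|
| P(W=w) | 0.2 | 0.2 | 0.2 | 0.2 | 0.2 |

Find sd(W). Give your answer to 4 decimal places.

1.4142

E[W] = (1)(0.2) + (2)(0.2) + (3)(0.2) + (4)(0.2) + (5)(0.2) = 3
E[W²] = (1)²(0.2) + (2)²(0.2) + (3)²(0.2) + (4)²(0.2) + (5)²(0.2) = 11
V(W) = E[W²] − (E[W])² = 11 − (3)² = 2
sd(W) = √2 ≈ 1.4142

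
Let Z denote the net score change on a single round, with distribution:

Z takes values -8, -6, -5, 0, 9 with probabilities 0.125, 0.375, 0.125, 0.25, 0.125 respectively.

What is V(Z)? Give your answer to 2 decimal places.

27.19

E[Z] = (-8)(0.125) + (-6)(0.375) + (-5)(0.125) + (0)(0.25) + (9)(0.125) = -2.75
E[Z²] = (-8)²(0.125) + (-6)²(0.375) + (-5)²(0.125) + (0)²(0.25) + (9)²(0.125) = 34.75
V(Z) = E[Z²] − (E[Z])² = 34.75 − (-2.75)² = 27.1875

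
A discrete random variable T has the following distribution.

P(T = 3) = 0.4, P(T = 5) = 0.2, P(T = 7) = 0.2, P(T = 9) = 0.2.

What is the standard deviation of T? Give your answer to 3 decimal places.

E[T] = (3)(0.4) + (5)(0.2) + (7)(0.2) + (9)(0.2) = 5.4
E[T²] = (3)²(0.4) + (5)²(0.2) + (7)²(0.2) + (9)²(0.2) = 34.6
Var(T) = E[T²] − (E[T])² = 34.6 − (5.4)² = 5.44
SD(T) = √5.44 ≈ 2.332

2.332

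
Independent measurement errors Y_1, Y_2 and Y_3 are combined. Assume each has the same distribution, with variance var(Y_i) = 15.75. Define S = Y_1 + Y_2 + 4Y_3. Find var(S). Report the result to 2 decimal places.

By independence, var(S) = (1)²var(Y_1) + (1)²var(Y_2) + (4)²var(Y_3)
= (1)²·15.75 + (1)²·15.75 + (4)²·15.75 = 283.5

283.50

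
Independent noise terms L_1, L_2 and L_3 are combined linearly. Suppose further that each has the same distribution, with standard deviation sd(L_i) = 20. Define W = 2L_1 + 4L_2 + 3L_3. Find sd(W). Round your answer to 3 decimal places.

107.703

V(L_i) = (20)² = 400
By independence, V(W) = (2)²V(L_1) + (4)²V(L_2) + (3)²V(L_3)
= (2)²·400 + (4)²·400 + (3)²·400 = 11600
sd(W) = √11600 ≈ 107.703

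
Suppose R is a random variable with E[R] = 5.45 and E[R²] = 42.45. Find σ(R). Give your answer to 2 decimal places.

3.57

var(R) = 42.45 − (5.45)² = 12.7475
σ(R) = √12.7475 ≈ 3.57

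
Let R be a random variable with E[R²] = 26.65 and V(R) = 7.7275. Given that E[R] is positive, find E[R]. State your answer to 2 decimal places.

4.35

(E[R])² = E[R²] − V(R) = 26.65 − 7.7275 = 18.9225
E[R] = √18.9225 = 4.35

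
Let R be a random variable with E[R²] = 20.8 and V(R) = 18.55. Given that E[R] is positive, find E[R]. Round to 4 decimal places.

(E[R])² = E[R²] − V(R) = 20.8 − 18.55 = 2.25
E[R] = √2.25 = 1.5

1.5000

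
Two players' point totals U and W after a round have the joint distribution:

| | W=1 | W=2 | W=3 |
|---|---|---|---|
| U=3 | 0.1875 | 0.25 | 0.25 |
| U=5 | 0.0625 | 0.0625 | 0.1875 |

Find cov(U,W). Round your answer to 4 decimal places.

0.1328

E[U] = 3.625,  E[W] = 2.1875
E[UW] = 8.0625
cov(U,W) = E[UW] − E[U]E[W] = 8.0625 − (3.625)(2.1875) = 0.1328125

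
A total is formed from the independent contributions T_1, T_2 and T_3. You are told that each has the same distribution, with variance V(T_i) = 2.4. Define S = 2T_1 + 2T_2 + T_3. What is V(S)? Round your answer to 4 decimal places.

21.6000

By independence, V(S) = (2)²V(T_1) + (2)²V(T_2) + (1)²V(T_3)
= (2)²·2.4 + (2)²·2.4 + (1)²·2.4 = 21.6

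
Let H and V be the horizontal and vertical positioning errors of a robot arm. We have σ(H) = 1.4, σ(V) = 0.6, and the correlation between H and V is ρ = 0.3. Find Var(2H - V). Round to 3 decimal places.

7.192

Var(H) = (1.4)² = 1.96;  Var(V) = (0.6)² = 0.36
Cov(H,V) = ρ·σ(H)·σ(V) = 0.3·1.4·0.6 = 0.252
Var(2H - V) = (2)²·Var(H) + (-1)²·Var(V) + 2·(2)·(-1)·Cov(H,V)
= 4·1.96 + 1·0.36 + -4·0.252 = 7.192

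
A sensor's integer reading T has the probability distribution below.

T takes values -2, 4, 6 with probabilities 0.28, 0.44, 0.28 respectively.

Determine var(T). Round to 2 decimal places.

9.95

E[T] = (-2)(0.28) + (4)(0.44) + (6)(0.28) = 2.88
E[T²] = (-2)²(0.28) + (4)²(0.44) + (6)²(0.28) = 18.24
var(T) = E[T²] − (E[T])² = 18.24 − (2.88)² = 9.9456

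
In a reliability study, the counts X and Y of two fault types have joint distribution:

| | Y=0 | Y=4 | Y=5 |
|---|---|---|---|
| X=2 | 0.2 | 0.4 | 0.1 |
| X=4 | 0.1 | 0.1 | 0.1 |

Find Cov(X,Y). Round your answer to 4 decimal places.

0.0000

E[X] = 2.6,  E[Y] = 3
E[XY] = 7.8
Cov(X,Y) = E[XY] − E[X]E[Y] = 7.8 − (2.6)(3) = 0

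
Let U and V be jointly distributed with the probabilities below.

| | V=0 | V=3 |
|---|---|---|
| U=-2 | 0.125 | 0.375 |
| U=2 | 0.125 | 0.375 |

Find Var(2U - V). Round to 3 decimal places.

E[U] = 0,  E[V] = 2.25,  E[UV] = 0
Var(U) = 4 − (0)² = 4;  Var(V) = 6.75 − (2.25)² = 1.6875
Cov(U,V) = 0 − (0)(2.25) = 0
Var(2U - V) = (2)²·4 + (-1)²·1.6875 + 2·(2)·(-1)·0 = 17.6875

17.688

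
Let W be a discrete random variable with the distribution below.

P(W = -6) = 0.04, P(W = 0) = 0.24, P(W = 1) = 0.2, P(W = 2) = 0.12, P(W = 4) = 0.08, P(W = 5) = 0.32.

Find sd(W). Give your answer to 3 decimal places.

2.628

E[W] = (-6)(0.04) + (0)(0.24) + (1)(0.2) + (2)(0.12) + (4)(0.08) + (5)(0.32) = 2.12
E[W²] = (-6)²(0.04) + (0)²(0.24) + (1)²(0.2) + (2)²(0.12) + (4)²(0.08) + (5)²(0.32) = 11.4
var(W) = E[W²] − (E[W])² = 11.4 − (2.12)² = 6.9056
sd(W) = √6.9056 ≈ 2.628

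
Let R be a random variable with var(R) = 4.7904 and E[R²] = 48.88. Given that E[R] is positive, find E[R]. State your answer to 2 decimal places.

(E[R])² = E[R²] − var(R) = 48.88 − 4.7904 = 44.0896
E[R] = √44.0896 = 6.64

6.64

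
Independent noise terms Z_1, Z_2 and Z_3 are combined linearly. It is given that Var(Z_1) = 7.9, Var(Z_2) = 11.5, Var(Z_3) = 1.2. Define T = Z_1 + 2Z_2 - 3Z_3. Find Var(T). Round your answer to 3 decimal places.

64.700

By independence, Var(T) = (1)²Var(Z_1) + (2)²Var(Z_2) + (-3)²Var(Z_3)
= (1)²·7.9 + (2)²·11.5 + (-3)²·1.2 = 64.7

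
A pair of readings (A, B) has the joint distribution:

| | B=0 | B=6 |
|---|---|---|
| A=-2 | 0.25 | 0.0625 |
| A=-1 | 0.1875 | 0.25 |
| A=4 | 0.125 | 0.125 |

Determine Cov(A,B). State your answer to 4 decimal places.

0.9141

E[A] = -0.0625,  E[B] = 2.625
E[AB] = 0.75
Cov(A,B) = E[AB] − E[A]E[B] = 0.75 − (-0.0625)(2.625) = 0.9140625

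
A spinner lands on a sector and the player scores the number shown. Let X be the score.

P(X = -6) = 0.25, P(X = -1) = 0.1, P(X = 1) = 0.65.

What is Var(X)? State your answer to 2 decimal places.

E[X] = (-6)(0.25) + (-1)(0.1) + (1)(0.65) = -0.95
E[X²] = (-6)²(0.25) + (-1)²(0.1) + (1)²(0.65) = 9.75
Var(X) = E[X²] − (E[X])² = 9.75 − (-0.95)² = 8.8475

8.85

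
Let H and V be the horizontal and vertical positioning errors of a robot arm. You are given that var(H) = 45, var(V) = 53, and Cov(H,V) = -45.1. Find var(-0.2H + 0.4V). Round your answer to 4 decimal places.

var(-0.2H + 0.4V) = (-0.2)²·var(H) + (0.4)²·var(V) + 2·(-0.2)·(0.4)·Cov(H,V)
= 0.04·45 + 0.16·53 + -0.16·-45.1 = 17.496

17.4960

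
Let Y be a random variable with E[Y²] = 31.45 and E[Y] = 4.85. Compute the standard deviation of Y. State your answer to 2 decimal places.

2.82

V(Y) = 31.45 − (4.85)² = 7.9275
SD(Y) = √7.9275 ≈ 2.82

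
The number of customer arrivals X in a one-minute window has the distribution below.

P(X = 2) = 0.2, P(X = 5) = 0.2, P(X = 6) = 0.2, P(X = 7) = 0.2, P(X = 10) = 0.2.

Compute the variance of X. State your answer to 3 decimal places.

E[X] = (2)(0.2) + (5)(0.2) + (6)(0.2) + (7)(0.2) + (10)(0.2) = 6
E[X²] = (2)²(0.2) + (5)²(0.2) + (6)²(0.2) + (7)²(0.2) + (10)²(0.2) = 42.8
Var(X) = E[X²] − (E[X])² = 42.8 − (6)² = 6.8

6.800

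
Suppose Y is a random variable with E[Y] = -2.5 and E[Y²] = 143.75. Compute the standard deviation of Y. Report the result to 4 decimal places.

11.7260

Var(Y) = 143.75 − (-2.5)² = 137.5
SD(Y) = √137.5 ≈ 11.7260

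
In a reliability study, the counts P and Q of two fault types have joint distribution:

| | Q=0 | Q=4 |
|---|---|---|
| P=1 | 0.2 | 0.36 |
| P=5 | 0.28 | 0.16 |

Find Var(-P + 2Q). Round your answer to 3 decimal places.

24.320

E[P] = 2.76,  E[Q] = 2.08,  E[PQ] = 4.64
Var(P) = 11.56 − (2.76)² = 3.9424;  Var(Q) = 8.32 − (2.08)² = 3.9936
Cov(P,Q) = 4.64 − (2.76)(2.08) = -1.1008
Var(-P + 2Q) = (-1)²·3.9424 + (2)²·3.9936 + 2·(-1)·(2)·-1.1008 = 24.32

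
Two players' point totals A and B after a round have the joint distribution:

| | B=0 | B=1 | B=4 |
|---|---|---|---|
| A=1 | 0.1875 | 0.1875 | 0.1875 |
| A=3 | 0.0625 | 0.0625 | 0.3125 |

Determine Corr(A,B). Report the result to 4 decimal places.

0.3705

E[A] = 1.875,  E[B] = 2.25
E[AB] = 4.875
cov(A,B) = E[AB] − E[A]E[B] = 4.875 − (1.875)(2.25) = 0.65625
Var(A) = 0.984375,  Var(B) = 3.1875
ρ = 0.65625 / √(0.984375·3.1875) ≈ 0.3705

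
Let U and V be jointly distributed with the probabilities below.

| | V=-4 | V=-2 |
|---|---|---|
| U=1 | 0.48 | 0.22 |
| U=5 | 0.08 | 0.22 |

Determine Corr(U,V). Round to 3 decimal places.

E[U] = 2.2,  E[V] = -3.12
E[UV] = -6.16
Cov(U,V) = E[UV] − E[U]E[V] = -6.16 − (2.2)(-3.12) = 0.704
Var(U) = 3.36,  Var(V) = 0.9856
ρ = 0.704 / √(3.36·0.9856) ≈ 0.387

0.387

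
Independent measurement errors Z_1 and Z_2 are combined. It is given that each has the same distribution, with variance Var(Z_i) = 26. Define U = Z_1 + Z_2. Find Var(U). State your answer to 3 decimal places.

By independence, Var(U) = (1)²Var(Z_1) + (1)²Var(Z_2)
= (1)²·26 + (1)²·26 = 52

52.000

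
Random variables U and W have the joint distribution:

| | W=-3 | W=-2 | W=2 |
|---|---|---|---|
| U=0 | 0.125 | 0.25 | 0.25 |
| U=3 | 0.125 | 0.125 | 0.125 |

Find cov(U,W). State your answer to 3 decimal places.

E[U] = 1.125,  E[W] = -0.75
E[UW] = -1.125
cov(U,W) = E[UW] − E[U]E[W] = -1.125 − (1.125)(-0.75) = -0.28125

-0.281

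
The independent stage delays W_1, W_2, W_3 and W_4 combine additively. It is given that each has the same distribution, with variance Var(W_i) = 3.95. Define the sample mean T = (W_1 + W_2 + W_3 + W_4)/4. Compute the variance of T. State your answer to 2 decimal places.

0.99

By independence, Var(T) = (0.25)²Var(W_1) + (0.25)²Var(W_2) + (0.25)²Var(W_3) + (0.25)²Var(W_4)
= (0.25)²·3.95 + (0.25)²·3.95 + (0.25)²·3.95 + (0.25)²·3.95 = 0.9875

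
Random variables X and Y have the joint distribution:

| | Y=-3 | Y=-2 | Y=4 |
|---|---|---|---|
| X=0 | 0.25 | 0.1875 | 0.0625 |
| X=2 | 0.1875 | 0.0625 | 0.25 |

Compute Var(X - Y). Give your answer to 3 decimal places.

8.246

E[X] = 1,  E[Y] = -0.5625,  E[XY] = 0.625
Var(X) = 2 − (1)² = 1;  Var(Y) = 9.9375 − (-0.5625)² = 9.62109375
Cov(X,Y) = 0.625 − (1)(-0.5625) = 1.1875
Var(X - Y) = (1)²·1 + (-1)²·9.62109375 + 2·(1)·(-1)·1.1875 = 8.24609375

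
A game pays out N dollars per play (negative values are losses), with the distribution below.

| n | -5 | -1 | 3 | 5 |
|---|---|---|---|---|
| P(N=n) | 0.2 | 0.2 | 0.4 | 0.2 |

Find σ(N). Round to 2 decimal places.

E[N] = (-5)(0.2) + (-1)(0.2) + (3)(0.4) + (5)(0.2) = 1
E[N²] = (-5)²(0.2) + (-1)²(0.2) + (3)²(0.4) + (5)²(0.2) = 13.8
Var(N) = E[N²] − (E[N])² = 13.8 − (1)² = 12.8
σ(N) = √12.8 ≈ 3.58

3.58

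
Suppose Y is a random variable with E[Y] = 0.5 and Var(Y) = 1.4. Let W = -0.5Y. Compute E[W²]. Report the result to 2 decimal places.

E[-0.5Y] = -0.5·0.5 = -0.25
Var(-0.5Y) = (-0.5)²·1.4 = 0.35
E[W²] = Var(W) + (E[W])² = 0.35 + (-0.25)² = 0.4125

0.41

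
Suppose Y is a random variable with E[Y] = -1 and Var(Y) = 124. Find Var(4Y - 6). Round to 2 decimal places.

1984.00

Var(4Y - 6) = (4)²·Var(Y) = 16·124 = 1984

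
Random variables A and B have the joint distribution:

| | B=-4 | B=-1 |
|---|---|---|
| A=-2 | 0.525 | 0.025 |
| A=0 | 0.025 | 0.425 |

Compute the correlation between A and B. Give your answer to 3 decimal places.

0.899

E[A] = -1.1,  E[B] = -2.65
E[AB] = 4.25
Cov(A,B) = E[AB] − E[A]E[B] = 4.25 − (-1.1)(-2.65) = 1.335
Var(A) = 0.99,  Var(B) = 2.2275
ρ = 1.335 / √(0.99·2.2275) ≈ 0.899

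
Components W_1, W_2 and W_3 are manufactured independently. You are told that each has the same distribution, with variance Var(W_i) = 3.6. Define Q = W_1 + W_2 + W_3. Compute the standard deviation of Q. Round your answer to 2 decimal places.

By independence, Var(Q) = (1)²Var(W_1) + (1)²Var(W_2) + (1)²Var(W_3)
= (1)²·3.6 + (1)²·3.6 + (1)²·3.6 = 10.8
sd(Q) = √10.8 ≈ 3.29

3.29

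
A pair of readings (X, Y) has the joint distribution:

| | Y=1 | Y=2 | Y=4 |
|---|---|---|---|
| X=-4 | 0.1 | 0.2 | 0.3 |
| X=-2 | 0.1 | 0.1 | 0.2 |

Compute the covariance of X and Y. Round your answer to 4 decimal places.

-0.0400

E[X] = -3.2,  E[Y] = 2.8
E[XY] = -9
Cov(X,Y) = E[XY] − E[X]E[Y] = -9 − (-3.2)(2.8) = -0.04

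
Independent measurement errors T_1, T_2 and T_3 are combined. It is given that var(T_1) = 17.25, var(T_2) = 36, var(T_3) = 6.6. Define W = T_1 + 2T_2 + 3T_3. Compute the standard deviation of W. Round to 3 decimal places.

By independence, var(W) = (1)²var(T_1) + (2)²var(T_2) + (3)²var(T_3)
= (1)²·17.25 + (2)²·36 + (3)²·6.6 = 220.65
SD(W) = √220.65 ≈ 14.854

14.854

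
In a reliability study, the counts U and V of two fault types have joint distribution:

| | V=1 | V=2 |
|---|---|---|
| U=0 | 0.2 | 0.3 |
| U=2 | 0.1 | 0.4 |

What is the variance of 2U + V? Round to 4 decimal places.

4.6100

E[U] = 1,  E[V] = 1.7,  E[UV] = 1.8
Var(U) = 2 − (1)² = 1;  Var(V) = 3.1 − (1.7)² = 0.21
Cov(U,V) = 1.8 − (1)(1.7) = 0.1
Var(2U + V) = (2)²·1 + (1)²·0.21 + 2·(2)·(1)·0.1 = 4.61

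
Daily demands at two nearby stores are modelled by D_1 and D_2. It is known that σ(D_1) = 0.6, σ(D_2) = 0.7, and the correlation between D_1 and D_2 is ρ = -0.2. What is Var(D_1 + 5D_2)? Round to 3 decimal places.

Var(D_1) = (0.6)² = 0.36;  Var(D_2) = (0.7)² = 0.49
Cov(D_1,D_2) = ρ·σ(D_1)·σ(D_2) = -0.2·0.6·0.7 = -0.084
Var(D_1 + 5D_2) = (1)²·Var(D_1) + (5)²·Var(D_2) + 2·(1)·(5)·Cov(D_1,D_2)
= 1·0.36 + 25·0.49 + 10·-0.084 = 11.77

11.770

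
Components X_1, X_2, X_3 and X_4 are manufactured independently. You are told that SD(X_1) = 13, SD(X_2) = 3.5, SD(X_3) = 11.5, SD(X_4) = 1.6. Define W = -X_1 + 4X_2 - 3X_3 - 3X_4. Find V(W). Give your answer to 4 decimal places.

V(X_1) = 169, V(X_2) = 12.25, V(X_3) = 132.25, V(X_4) = 2.56
By independence, V(W) = (-1)²V(X_1) + (4)²V(X_2) + (-3)²V(X_3) + (-3)²V(X_4)
= (-1)²·169 + (4)²·12.25 + (-3)²·132.25 + (-3)²·2.56 = 1578.29

1578.2900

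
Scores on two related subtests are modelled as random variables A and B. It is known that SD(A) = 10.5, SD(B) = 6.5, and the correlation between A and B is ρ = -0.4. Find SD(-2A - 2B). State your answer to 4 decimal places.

19.7889

V(A) = (10.5)² = 110.25;  V(B) = (6.5)² = 42.25
Cov(A,B) = ρ·SD(A)·SD(B) = -0.4·10.5·6.5 = -27.3
V(-2A - 2B) = (-2)²·V(A) + (-2)²·V(B) + 2·(-2)·(-2)·Cov(A,B)
= 4·110.25 + 4·42.25 + 8·-27.3 = 391.6
SD(-2A - 2B) = √391.6 ≈ 19.7889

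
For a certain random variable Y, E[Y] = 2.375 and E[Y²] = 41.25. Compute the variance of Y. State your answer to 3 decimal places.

35.609

V(Y) = 41.25 − (2.375)² = 35.609375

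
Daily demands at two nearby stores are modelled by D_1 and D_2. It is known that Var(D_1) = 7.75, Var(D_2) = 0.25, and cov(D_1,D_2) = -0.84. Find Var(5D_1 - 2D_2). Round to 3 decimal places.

211.550

Var(5D_1 - 2D_2) = (5)²·Var(D_1) + (-2)²·Var(D_2) + 2·(5)·(-2)·cov(D_1,D_2)
= 25·7.75 + 4·0.25 + -20·-0.84 = 211.55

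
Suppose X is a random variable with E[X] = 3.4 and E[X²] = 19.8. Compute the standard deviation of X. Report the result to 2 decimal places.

2.87

var(X) = 19.8 − (3.4)² = 8.24
SD(X) = √8.24 ≈ 2.87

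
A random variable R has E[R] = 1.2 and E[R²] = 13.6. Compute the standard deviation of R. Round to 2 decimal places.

3.49

Var(R) = 13.6 − (1.2)² = 12.16
SD(R) = √12.16 ≈ 3.49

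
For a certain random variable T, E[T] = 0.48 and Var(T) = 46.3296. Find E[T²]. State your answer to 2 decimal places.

E[T²] = Var(T) + (E[T])² = 46.3296 + (0.48)² = 46.56

46.56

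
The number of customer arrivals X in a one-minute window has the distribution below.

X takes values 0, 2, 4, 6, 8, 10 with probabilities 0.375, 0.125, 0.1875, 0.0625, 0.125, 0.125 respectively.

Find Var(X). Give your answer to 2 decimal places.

E[X] = (0)(0.375) + (2)(0.125) + (4)(0.1875) + (6)(0.0625) + (8)(0.125) + (10)(0.125) = 3.625
E[X²] = (0)²(0.375) + (2)²(0.125) + (4)²(0.1875) + (6)²(0.0625) + (8)²(0.125) + (10)²(0.125) = 26.25
Var(X) = E[X²] − (E[X])² = 26.25 − (3.625)² = 13.109375

13.11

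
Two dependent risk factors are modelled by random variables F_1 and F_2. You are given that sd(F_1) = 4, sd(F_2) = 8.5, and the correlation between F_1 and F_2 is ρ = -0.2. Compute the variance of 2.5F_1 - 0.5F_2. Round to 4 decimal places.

135.0625

var(F_1) = (4)² = 16;  var(F_2) = (8.5)² = 72.25
cov(F_1,F_2) = ρ·sd(F_1)·sd(F_2) = -0.2·4·8.5 = -6.8
var(2.5F_1 - 0.5F_2) = (2.5)²·var(F_1) + (-0.5)²·var(F_2) + 2·(2.5)·(-0.5)·cov(F_1,F_2)
= 6.25·16 + 0.25·72.25 + -2.5·-6.8 = 135.0625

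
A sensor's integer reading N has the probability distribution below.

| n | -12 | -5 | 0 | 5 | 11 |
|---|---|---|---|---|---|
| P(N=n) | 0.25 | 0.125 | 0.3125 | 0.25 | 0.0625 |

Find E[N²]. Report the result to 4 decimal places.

E[N²] = (-12)²(0.25) + (-5)²(0.125) + (0)²(0.3125) + (5)²(0.25) + (11)²(0.0625) = 52.9375

52.9375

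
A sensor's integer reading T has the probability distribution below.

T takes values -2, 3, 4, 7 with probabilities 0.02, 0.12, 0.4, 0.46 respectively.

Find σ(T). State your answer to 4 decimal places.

E[T] = (-2)(0.02) + (3)(0.12) + (4)(0.4) + (7)(0.46) = 5.14
E[T²] = (-2)²(0.02) + (3)²(0.12) + (4)²(0.4) + (7)²(0.46) = 30.1
V(T) = E[T²] − (E[T])² = 30.1 − (5.14)² = 3.6804
σ(T) = √3.6804 ≈ 1.9184

1.9184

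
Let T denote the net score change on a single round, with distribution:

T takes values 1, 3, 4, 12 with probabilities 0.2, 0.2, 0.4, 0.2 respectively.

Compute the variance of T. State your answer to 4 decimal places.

E[T] = (1)(0.2) + (3)(0.2) + (4)(0.4) + (12)(0.2) = 4.8
E[T²] = (1)²(0.2) + (3)²(0.2) + (4)²(0.4) + (12)²(0.2) = 37.2
var(T) = E[T²] − (E[T])² = 37.2 − (4.8)² = 14.16

14.1600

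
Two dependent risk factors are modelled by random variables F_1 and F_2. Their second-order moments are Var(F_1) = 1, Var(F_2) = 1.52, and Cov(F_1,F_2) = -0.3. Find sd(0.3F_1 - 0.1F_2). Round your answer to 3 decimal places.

Var(0.3F_1 - 0.1F_2) = (0.3)²·Var(F_1) + (-0.1)²·Var(F_2) + 2·(0.3)·(-0.1)·Cov(F_1,F_2)
= 0.09·1 + 0.01·1.52 + -0.06·-0.3 = 0.1232
sd(0.3F_1 - 0.1F_2) = √0.1232 ≈ 0.351

0.351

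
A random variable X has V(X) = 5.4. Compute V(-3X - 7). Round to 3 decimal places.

V(-3X - 7) = (-3)²·V(X) = 9·5.4 = 48.6

48.600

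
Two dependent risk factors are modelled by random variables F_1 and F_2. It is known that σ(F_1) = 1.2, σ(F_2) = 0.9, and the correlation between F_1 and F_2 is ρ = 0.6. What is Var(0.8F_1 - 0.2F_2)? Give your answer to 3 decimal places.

0.747

Var(F_1) = (1.2)² = 1.44;  Var(F_2) = (0.9)² = 0.81
Cov(F_1,F_2) = ρ·σ(F_1)·σ(F_2) = 0.6·1.2·0.9 = 0.648
Var(0.8F_1 - 0.2F_2) = (0.8)²·Var(F_1) + (-0.2)²·Var(F_2) + 2·(0.8)·(-0.2)·Cov(F_1,F_2)
= 0.64·1.44 + 0.04·0.81 + -0.32·0.648 = 0.74664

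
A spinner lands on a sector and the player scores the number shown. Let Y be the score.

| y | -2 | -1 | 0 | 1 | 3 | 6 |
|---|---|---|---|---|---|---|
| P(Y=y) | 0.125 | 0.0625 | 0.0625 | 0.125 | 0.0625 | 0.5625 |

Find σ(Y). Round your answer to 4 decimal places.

E[Y] = (-2)(0.125) + (-1)(0.0625) + (0)(0.0625) + (1)(0.125) + (3)(0.0625) + (6)(0.5625) = 3.375
E[Y²] = (-2)²(0.125) + (-1)²(0.0625) + (0)²(0.0625) + (1)²(0.125) + (3)²(0.0625) + (6)²(0.5625) = 21.5
Var(Y) = E[Y²] − (E[Y])² = 21.5 − (3.375)² = 10.109375
σ(Y) = √10.109375 ≈ 3.1795

3.1795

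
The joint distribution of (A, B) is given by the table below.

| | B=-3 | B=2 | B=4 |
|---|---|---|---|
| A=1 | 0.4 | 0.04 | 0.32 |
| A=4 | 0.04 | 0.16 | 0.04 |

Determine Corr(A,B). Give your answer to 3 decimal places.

0.172

E[A] = 1.72,  E[B] = 0.52
E[AB] = 1.6
Cov(A,B) = E[AB] − E[A]E[B] = 1.6 − (1.72)(0.52) = 0.7056
V(A) = 1.6416,  V(B) = 10.2496
ρ = 0.7056 / √(1.6416·10.2496) ≈ 0.172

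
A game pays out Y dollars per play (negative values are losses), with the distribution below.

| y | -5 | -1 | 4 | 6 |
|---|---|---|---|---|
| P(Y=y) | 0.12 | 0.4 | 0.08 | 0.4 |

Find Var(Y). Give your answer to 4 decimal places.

16.1216

E[Y] = (-5)(0.12) + (-1)(0.4) + (4)(0.08) + (6)(0.4) = 1.72
E[Y²] = (-5)²(0.12) + (-1)²(0.4) + (4)²(0.08) + (6)²(0.4) = 19.08
Var(Y) = E[Y²] − (E[Y])² = 19.08 − (1.72)² = 16.1216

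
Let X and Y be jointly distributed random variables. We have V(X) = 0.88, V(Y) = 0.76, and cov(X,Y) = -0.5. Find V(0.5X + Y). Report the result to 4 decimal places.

V(0.5X + Y) = (0.5)²·V(X) + (1)²·V(Y) + 2·(0.5)·(1)·cov(X,Y)
= 0.25·0.88 + 1·0.76 + 1·-0.5 = 0.48

0.4800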